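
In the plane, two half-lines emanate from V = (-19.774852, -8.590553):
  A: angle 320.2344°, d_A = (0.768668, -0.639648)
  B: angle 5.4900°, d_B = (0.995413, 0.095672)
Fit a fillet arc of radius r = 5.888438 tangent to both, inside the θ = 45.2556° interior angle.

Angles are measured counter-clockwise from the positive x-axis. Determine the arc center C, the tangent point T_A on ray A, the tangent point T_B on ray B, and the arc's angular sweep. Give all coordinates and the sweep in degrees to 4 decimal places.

center=(-5.1496,-13.1004) T_A=(-8.9161,-17.6267) T_B=(-5.7129,-7.2390) sweep=134.7444

bisector direction at 342.8622° = (0.955599,-0.294671)
center distance |VC| = r/sin(θ/2) = 5.888438/sin(22.6278°) = 15.304852
C = V + |VC|·bis = (-5.1496,-13.1004)
T_A = V + ((C−V)·d_A)·d_A = V + 14.1267·d_A = (-8.9161,-17.6267)
T_B = V + ((C−V)·d_B)·d_B = V + 14.1267·d_B = (-5.7129,-7.2390)
sweep = 180° − θ = 134.7444°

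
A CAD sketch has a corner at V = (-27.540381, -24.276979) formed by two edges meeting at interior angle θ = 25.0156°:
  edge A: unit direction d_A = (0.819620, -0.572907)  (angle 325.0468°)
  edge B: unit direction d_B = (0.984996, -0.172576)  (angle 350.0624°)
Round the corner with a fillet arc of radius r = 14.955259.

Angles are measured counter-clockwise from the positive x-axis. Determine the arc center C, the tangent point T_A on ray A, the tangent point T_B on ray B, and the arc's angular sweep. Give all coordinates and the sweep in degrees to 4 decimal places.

bisector direction at 337.5546° = (0.924244,-0.381803)
center distance |VC| = r/sin(θ/2) = 14.955259/sin(12.5078°) = 69.054278
C = V + |VC|·bis = (36.2826,-50.6421)
T_A = V + ((C−V)·d_A)·d_A = V + 67.4154·d_A = (27.7146,-62.8997)
T_B = V + ((C−V)·d_B)·d_B = V + 67.4154·d_B = (38.8635,-35.9112)
sweep = 180° − θ = 154.9844°

center=(36.2826,-50.6421) T_A=(27.7146,-62.8997) T_B=(38.8635,-35.9112) sweep=154.9844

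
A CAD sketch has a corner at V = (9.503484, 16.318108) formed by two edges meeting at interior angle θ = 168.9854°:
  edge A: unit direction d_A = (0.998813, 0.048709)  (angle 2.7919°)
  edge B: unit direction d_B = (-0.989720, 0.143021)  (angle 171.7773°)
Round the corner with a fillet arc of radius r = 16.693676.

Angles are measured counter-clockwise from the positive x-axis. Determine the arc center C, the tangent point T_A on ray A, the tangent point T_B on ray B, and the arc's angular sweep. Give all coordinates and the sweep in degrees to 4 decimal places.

center=(10.2980,33.0704) T_A=(11.1111,16.3965) T_B=(7.9105,16.5483) sweep=11.0146

bisector direction at 87.2846° = (0.047375,0.998877)
center distance |VC| = r/sin(θ/2) = 16.693676/sin(84.4927°) = 16.771092
C = V + |VC|·bis = (10.2980,33.0704)
T_A = V + ((C−V)·d_A)·d_A = V + 1.6096·d_A = (11.1111,16.3965)
T_B = V + ((C−V)·d_B)·d_B = V + 1.6096·d_B = (7.9105,16.5483)
sweep = 180° − θ = 11.0146°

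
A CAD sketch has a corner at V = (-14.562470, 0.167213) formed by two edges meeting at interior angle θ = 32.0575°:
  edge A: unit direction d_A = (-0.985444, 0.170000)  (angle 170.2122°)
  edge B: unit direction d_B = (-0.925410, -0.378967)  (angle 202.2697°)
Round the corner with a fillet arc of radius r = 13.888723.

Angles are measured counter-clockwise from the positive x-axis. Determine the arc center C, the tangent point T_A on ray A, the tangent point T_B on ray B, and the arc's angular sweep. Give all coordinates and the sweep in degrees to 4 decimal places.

bisector direction at 186.2409° = (-0.994074,-0.108710)
center distance |VC| = r/sin(θ/2) = 13.888723/sin(16.0287°) = 50.299652
C = V + |VC|·bis = (-64.5640,-5.3009)
T_A = V + ((C−V)·d_A)·d_A = V + 48.3442·d_A = (-62.2029,8.3857)
T_B = V + ((C−V)·d_B)·d_B = V + 48.3442·d_B = (-59.3007,-18.1536)
sweep = 180° − θ = 147.9425°

center=(-64.5640,-5.3009) T_A=(-62.2029,8.3857) T_B=(-59.3007,-18.1536) sweep=147.9425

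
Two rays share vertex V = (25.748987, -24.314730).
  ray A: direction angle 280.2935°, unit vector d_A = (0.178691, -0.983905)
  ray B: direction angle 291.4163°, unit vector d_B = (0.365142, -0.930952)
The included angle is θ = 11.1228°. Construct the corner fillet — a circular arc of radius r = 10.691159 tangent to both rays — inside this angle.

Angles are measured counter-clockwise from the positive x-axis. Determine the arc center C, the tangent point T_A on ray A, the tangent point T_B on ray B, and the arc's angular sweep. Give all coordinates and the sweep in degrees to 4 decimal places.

center=(55.8880,-130.4356) T_A=(45.3689,-132.3460) T_B=(65.8410,-126.5319) sweep=168.8772

bisector direction at 285.8549° = (0.273202,-0.961957)
center distance |VC| = r/sin(θ/2) = 10.691159/sin(5.5614°) = 110.317766
C = V + |VC|·bis = (55.8880,-130.4356)
T_A = V + ((C−V)·d_A)·d_A = V + 109.7985·d_A = (45.3689,-132.3460)
T_B = V + ((C−V)·d_B)·d_B = V + 109.7985·d_B = (65.8410,-126.5319)
sweep = 180° − θ = 168.8772°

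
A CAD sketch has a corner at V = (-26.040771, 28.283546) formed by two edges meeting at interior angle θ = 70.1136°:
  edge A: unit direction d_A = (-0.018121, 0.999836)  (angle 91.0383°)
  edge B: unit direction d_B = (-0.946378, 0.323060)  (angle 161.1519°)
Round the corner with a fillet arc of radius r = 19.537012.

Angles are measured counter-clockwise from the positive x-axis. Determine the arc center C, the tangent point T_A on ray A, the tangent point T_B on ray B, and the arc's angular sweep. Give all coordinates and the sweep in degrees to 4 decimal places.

center=(-46.0791,55.7679) T_A=(-26.5453,56.1219) T_B=(-52.3907,37.2785) sweep=109.8864

bisector direction at 126.0951° = (-0.589127,0.808040)
center distance |VC| = r/sin(θ/2) = 19.537012/sin(35.0568°) = 34.013602
C = V + |VC|·bis = (-46.0791,55.7679)
T_A = V + ((C−V)·d_A)·d_A = V + 27.8430·d_A = (-26.5453,56.1219)
T_B = V + ((C−V)·d_B)·d_B = V + 27.8430·d_B = (-52.3907,37.2785)
sweep = 180° − θ = 109.8864°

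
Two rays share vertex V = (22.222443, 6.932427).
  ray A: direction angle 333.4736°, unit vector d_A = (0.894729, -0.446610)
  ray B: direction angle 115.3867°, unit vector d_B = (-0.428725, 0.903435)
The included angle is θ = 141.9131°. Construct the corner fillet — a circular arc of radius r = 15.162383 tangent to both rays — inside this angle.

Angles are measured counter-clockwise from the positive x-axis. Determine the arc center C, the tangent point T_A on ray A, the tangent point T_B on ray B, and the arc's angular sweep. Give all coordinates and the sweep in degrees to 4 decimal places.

center=(33.6769,18.1612) T_A=(26.9052,4.5950) T_B=(19.9786,11.6607) sweep=38.0869

bisector direction at 44.4302° = (0.714104,0.700039)
center distance |VC| = r/sin(θ/2) = 15.162383/sin(70.9565°) = 16.040243
C = V + |VC|·bis = (33.6769,18.1612)
T_A = V + ((C−V)·d_A)·d_A = V + 5.2337·d_A = (26.9052,4.5950)
T_B = V + ((C−V)·d_B)·d_B = V + 5.2337·d_B = (19.9786,11.6607)
sweep = 180° − θ = 38.0869°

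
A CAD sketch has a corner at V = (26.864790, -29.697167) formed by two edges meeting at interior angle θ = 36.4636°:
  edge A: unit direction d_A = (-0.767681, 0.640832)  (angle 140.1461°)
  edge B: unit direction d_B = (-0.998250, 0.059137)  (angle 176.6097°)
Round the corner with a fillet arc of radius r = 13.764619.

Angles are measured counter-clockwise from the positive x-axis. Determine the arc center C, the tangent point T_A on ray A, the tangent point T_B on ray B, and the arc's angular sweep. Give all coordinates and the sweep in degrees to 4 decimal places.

center=(-14.0352,-13.4855) T_A=(-5.2144,-2.9186) T_B=(-14.8492,-27.2260) sweep=143.5364

bisector direction at 158.3779° = (-0.929634,0.368483)
center distance |VC| = r/sin(θ/2) = 13.764619/sin(18.2318°) = 43.995799
C = V + |VC|·bis = (-14.0352,-13.4855)
T_A = V + ((C−V)·d_A)·d_A = V + 41.7871·d_A = (-5.2144,-2.9186)
T_B = V + ((C−V)·d_B)·d_B = V + 41.7871·d_B = (-14.8492,-27.2260)
sweep = 180° − θ = 143.5364°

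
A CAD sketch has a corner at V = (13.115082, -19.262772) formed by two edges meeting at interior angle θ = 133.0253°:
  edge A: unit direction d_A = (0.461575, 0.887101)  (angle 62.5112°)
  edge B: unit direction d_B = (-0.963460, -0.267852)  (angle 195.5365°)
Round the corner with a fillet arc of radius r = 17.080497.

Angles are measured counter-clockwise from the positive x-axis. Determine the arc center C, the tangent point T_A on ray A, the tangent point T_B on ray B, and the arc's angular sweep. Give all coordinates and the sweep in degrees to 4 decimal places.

center=(1.3889,-4.7945) T_A=(16.5410,-12.6784) T_B=(5.9640,-21.2509) sweep=46.9747

bisector direction at 129.0239° = (-0.629644,0.776884)
center distance |VC| = r/sin(θ/2) = 17.080497/sin(66.5126°) = 18.623489
C = V + |VC|·bis = (1.3889,-4.7945)
T_A = V + ((C−V)·d_A)·d_A = V + 7.4223·d_A = (16.5410,-12.6784)
T_B = V + ((C−V)·d_B)·d_B = V + 7.4223·d_B = (5.9640,-21.2509)
sweep = 180° − θ = 46.9747°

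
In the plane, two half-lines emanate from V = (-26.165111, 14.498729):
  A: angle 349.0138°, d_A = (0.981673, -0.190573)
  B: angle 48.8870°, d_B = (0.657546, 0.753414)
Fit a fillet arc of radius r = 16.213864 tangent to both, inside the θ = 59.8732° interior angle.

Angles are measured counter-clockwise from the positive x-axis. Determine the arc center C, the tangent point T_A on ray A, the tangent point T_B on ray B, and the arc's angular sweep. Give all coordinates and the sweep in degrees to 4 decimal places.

bisector direction at 18.9504° = (0.945800,0.324750)
center distance |VC| = r/sin(θ/2) = 16.213864/sin(29.9366°) = 32.490018
C = V + |VC|·bis = (4.5639,25.0498)
T_A = V + ((C−V)·d_A)·d_A = V + 28.1551·d_A = (1.4740,9.1331)
T_B = V + ((C−V)·d_B)·d_B = V + 28.1551·d_B = (-7.6518,35.7112)
sweep = 180° − θ = 120.1268°

center=(4.5639,25.0498) T_A=(1.4740,9.1331) T_B=(-7.6518,35.7112) sweep=120.1268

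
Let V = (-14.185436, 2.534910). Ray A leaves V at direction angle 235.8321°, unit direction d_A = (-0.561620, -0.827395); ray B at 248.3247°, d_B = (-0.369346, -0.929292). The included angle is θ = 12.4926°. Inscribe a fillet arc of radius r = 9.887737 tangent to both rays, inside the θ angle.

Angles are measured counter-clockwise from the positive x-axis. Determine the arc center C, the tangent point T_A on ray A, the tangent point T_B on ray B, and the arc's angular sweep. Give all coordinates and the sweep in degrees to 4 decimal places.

bisector direction at 242.0784° = (-0.468263,-0.883589)
center distance |VC| = r/sin(θ/2) = 9.887737/sin(6.2463°) = 90.877696
C = V + |VC|·bis = (-56.7401,-77.7636)
T_A = V + ((C−V)·d_A)·d_A = V + 90.3382·d_A = (-64.9212,-72.2105)
T_B = V + ((C−V)·d_B)·d_B = V + 90.3382·d_B = (-47.5515,-81.4156)
sweep = 180° − θ = 167.5074°

center=(-56.7401,-77.7636) T_A=(-64.9212,-72.2105) T_B=(-47.5515,-81.4156) sweep=167.5074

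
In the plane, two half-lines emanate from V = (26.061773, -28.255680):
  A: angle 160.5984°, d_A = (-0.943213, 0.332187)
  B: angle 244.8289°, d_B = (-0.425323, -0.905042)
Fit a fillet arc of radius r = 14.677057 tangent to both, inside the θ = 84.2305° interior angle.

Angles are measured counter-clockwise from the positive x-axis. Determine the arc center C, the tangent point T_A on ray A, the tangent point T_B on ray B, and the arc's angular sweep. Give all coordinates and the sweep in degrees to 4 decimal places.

center=(5.8734,-36.7063) T_A=(10.7490,-22.8627) T_B=(19.1568,-42.9488) sweep=95.7695

bisector direction at 202.7137° = (-0.922446,-0.386126)
center distance |VC| = r/sin(θ/2) = 14.677057/sin(42.1153°) = 21.885669
C = V + |VC|·bis = (5.8734,-36.7063)
T_A = V + ((C−V)·d_A)·d_A = V + 16.2347·d_A = (10.7490,-22.8627)
T_B = V + ((C−V)·d_B)·d_B = V + 16.2347·d_B = (19.1568,-42.9488)
sweep = 180° − θ = 95.7695°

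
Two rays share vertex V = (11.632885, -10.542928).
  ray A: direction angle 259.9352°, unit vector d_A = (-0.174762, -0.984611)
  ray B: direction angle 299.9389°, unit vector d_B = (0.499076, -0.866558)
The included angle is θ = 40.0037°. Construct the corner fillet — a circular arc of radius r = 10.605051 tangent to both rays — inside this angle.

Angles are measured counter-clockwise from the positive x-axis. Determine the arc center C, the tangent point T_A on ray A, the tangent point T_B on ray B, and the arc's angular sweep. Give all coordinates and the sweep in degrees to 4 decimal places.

center=(16.9832,-41.0821) T_A=(6.5413,-39.2288) T_B=(26.1731,-35.7894) sweep=139.9963

bisector direction at 279.9371° = (0.172566,-0.984998)
center distance |VC| = r/sin(θ/2) = 10.605051/sin(20.0019°) = 31.004344
C = V + |VC|·bis = (16.9832,-41.0821)
T_A = V + ((C−V)·d_A)·d_A = V + 29.1342·d_A = (6.5413,-39.2288)
T_B = V + ((C−V)·d_B)·d_B = V + 29.1342·d_B = (26.1731,-35.7894)
sweep = 180° − θ = 139.9963°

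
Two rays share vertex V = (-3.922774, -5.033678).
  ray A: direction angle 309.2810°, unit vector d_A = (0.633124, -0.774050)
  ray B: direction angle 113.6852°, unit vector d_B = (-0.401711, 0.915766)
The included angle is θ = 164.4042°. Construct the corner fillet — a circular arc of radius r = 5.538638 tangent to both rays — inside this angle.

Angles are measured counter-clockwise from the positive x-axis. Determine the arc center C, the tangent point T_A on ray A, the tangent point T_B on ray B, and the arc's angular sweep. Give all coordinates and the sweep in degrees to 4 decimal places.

center=(0.8446,-2.1141) T_A=(-3.4426,-5.6208) T_B=(-4.2275,-4.3391) sweep=15.5958

bisector direction at 31.4831° = (0.852794,0.522247)
center distance |VC| = r/sin(θ/2) = 5.538638/sin(82.2021°) = 5.590333
C = V + |VC|·bis = (0.8446,-2.1141)
T_A = V + ((C−V)·d_A)·d_A = V + 0.7585·d_A = (-3.4426,-5.6208)
T_B = V + ((C−V)·d_B)·d_B = V + 0.7585·d_B = (-4.2275,-4.3391)
sweep = 180° − θ = 15.5958°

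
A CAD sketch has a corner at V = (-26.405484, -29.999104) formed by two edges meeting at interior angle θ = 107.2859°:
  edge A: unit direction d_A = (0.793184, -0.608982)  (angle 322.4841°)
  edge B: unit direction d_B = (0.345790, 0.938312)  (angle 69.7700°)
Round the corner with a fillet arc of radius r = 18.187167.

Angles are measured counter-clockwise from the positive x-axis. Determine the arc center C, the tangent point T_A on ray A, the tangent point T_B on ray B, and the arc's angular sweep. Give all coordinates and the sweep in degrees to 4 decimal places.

center=(-4.7109,-23.7262) T_A=(-15.7866,-38.1520) T_B=(-21.7762,-17.4373) sweep=72.7141

bisector direction at 16.1270° = (0.960648,0.277768)
center distance |VC| = r/sin(θ/2) = 18.187167/sin(53.6429°) = 22.583260
C = V + |VC|·bis = (-4.7109,-23.7262)
T_A = V + ((C−V)·d_A)·d_A = V + 13.3877·d_A = (-15.7866,-38.1520)
T_B = V + ((C−V)·d_B)·d_B = V + 13.3877·d_B = (-21.7762,-17.4373)
sweep = 180° − θ = 72.7141°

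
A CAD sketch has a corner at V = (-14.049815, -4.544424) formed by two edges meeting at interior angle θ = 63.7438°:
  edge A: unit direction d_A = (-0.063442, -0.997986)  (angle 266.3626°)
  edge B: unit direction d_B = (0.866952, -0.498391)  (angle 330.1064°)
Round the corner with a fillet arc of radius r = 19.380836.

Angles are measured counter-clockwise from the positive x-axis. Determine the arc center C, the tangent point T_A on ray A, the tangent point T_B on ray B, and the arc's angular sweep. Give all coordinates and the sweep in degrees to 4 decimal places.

bisector direction at 298.2345° = (0.473081,-0.881019)
center distance |VC| = r/sin(θ/2) = 19.380836/sin(31.8719°) = 36.704606
C = V + |VC|·bis = (3.3144,-36.8819)
T_A = V + ((C−V)·d_A)·d_A = V + 31.1707·d_A = (-16.0273,-35.6523)
T_B = V + ((C−V)·d_B)·d_B = V + 31.1707·d_B = (12.9737,-20.0796)
sweep = 180° − θ = 116.2562°

center=(3.3144,-36.8819) T_A=(-16.0273,-35.6523) T_B=(12.9737,-20.0796) sweep=116.2562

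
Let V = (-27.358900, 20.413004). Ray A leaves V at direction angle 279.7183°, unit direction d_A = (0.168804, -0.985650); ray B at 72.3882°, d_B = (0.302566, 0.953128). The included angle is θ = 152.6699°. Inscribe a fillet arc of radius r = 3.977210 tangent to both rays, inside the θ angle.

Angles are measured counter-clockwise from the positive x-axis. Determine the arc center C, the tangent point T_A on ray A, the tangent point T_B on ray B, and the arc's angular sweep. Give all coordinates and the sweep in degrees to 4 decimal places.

bisector direction at 356.0532° = (0.997628,-0.068829)
center distance |VC| = r/sin(θ/2) = 3.977210/sin(76.3350°) = 4.093071
C = V + |VC|·bis = (-23.2755,20.1313)
T_A = V + ((C−V)·d_A)·d_A = V + 0.9670·d_A = (-27.1957,19.4599)
T_B = V + ((C−V)·d_B)·d_B = V + 0.9670·d_B = (-27.0663,21.3347)
sweep = 180° − θ = 27.3301°

center=(-23.2755,20.1313) T_A=(-27.1957,19.4599) T_B=(-27.0663,21.3347) sweep=27.3301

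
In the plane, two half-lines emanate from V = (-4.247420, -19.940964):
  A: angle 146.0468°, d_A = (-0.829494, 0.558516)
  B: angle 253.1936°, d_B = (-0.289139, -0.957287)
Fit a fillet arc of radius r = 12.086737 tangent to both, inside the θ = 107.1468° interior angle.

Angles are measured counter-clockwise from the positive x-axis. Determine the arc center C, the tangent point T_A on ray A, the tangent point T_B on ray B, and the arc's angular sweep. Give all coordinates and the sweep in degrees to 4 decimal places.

center=(-18.3970,-24.9850) T_A=(-11.6463,-14.9591) T_B=(-6.8265,-28.4798) sweep=72.8532

bisector direction at 199.6202° = (-0.941939,-0.335784)
center distance |VC| = r/sin(θ/2) = 12.086737/sin(53.5734°) = 15.021704
C = V + |VC|·bis = (-18.3970,-24.9850)
T_A = V + ((C−V)·d_A)·d_A = V + 8.9198·d_A = (-11.6463,-14.9591)
T_B = V + ((C−V)·d_B)·d_B = V + 8.9198·d_B = (-6.8265,-28.4798)
sweep = 180° − θ = 72.8532°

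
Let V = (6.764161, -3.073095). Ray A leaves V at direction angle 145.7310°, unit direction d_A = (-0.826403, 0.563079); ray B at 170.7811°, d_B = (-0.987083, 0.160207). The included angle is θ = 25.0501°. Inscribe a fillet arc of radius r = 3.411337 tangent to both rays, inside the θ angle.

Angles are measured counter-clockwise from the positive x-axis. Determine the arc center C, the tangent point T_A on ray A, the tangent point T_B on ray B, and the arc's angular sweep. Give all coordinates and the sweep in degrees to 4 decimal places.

center=(-7.8467,2.7543) T_A=(-5.9259,5.5734) T_B=(-8.3933,-0.6130) sweep=154.9499

bisector direction at 158.2561° = (-0.928849,0.370459)
center distance |VC| = r/sin(θ/2) = 3.411337/sin(12.5251°) = 15.730129
C = V + |VC|·bis = (-7.8467,2.7543)
T_A = V + ((C−V)·d_A)·d_A = V + 15.3558·d_A = (-5.9259,5.5734)
T_B = V + ((C−V)·d_B)·d_B = V + 15.3558·d_B = (-8.3933,-0.6130)
sweep = 180° − θ = 154.9499°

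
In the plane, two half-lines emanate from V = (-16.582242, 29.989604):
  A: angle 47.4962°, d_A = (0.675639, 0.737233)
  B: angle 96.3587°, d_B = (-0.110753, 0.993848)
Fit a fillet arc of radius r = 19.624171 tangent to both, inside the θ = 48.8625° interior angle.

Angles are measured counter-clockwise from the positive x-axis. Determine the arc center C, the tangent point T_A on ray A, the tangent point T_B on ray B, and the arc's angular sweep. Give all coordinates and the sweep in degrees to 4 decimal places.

bisector direction at 71.9274° = (0.310221,0.950664)
center distance |VC| = r/sin(θ/2) = 19.624171/sin(24.4312°) = 47.447099
C = V + |VC|·bis = (-1.8632,75.0959)
T_A = V + ((C−V)·d_A)·d_A = V + 43.1986·d_A = (12.6044,61.8370)
T_B = V + ((C−V)·d_B)·d_B = V + 43.1986·d_B = (-21.3666,72.9224)
sweep = 180° − θ = 131.1375°

center=(-1.8632,75.0959) T_A=(12.6044,61.8370) T_B=(-21.3666,72.9224) sweep=131.1375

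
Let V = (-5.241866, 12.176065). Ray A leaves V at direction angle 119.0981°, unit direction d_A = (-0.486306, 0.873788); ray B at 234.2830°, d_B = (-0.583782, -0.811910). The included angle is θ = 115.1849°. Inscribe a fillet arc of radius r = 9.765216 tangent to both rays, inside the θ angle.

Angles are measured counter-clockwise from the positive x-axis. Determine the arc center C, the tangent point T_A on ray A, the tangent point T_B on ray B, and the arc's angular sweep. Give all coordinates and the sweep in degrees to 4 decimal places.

center=(-16.7892,12.8438) T_A=(-8.2565,17.5927) T_B=(-8.8607,7.1430) sweep=64.8151

bisector direction at 176.6906° = (-0.998332,0.057729)
center distance |VC| = r/sin(θ/2) = 9.765216/sin(57.5924°) = 11.566635
C = V + |VC|·bis = (-16.7892,12.8438)
T_A = V + ((C−V)·d_A)·d_A = V + 6.1990·d_A = (-8.2565,17.5927)
T_B = V + ((C−V)·d_B)·d_B = V + 6.1990·d_B = (-8.8607,7.1430)
sweep = 180° − θ = 64.8151°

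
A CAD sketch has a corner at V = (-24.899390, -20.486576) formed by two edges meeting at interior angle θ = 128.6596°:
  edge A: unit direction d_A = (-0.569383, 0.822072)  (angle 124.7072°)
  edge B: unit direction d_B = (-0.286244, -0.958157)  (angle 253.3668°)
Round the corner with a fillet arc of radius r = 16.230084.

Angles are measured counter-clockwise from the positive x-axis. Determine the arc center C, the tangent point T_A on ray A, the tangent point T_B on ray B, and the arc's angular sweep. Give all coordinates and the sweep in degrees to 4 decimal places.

bisector direction at 189.0370° = (-0.987587,-0.157072)
center distance |VC| = r/sin(θ/2) = 16.230084/sin(64.3298°) = 18.007367
C = V + |VC|·bis = (-42.6832,-23.3150)
T_A = V + ((C−V)·d_A)·d_A = V + 7.8006·d_A = (-29.3409,-14.0739)
T_B = V + ((C−V)·d_B)·d_B = V + 7.8006·d_B = (-27.1323,-27.9608)
sweep = 180° − θ = 51.3404°

center=(-42.6832,-23.3150) T_A=(-29.3409,-14.0739) T_B=(-27.1323,-27.9608) sweep=51.3404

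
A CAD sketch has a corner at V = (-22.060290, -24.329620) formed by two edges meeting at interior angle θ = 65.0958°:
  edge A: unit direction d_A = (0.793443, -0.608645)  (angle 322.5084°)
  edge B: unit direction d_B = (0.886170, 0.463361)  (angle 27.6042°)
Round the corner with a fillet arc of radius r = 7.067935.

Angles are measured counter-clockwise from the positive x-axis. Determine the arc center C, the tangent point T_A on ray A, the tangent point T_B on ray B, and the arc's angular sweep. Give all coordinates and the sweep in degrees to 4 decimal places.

bisector direction at 355.0563° = (0.996280,-0.086177)
center distance |VC| = r/sin(θ/2) = 7.067935/sin(32.5479°) = 13.137316
C = V + |VC|·bis = (-8.9718,-25.4618)
T_A = V + ((C−V)·d_A)·d_A = V + 11.0740·d_A = (-13.2737,-31.0698)
T_B = V + ((C−V)·d_B)·d_B = V + 11.0740·d_B = (-12.2469,-19.1984)
sweep = 180° − θ = 114.9042°

center=(-8.9718,-25.4618) T_A=(-13.2737,-31.0698) T_B=(-12.2469,-19.1984) sweep=114.9042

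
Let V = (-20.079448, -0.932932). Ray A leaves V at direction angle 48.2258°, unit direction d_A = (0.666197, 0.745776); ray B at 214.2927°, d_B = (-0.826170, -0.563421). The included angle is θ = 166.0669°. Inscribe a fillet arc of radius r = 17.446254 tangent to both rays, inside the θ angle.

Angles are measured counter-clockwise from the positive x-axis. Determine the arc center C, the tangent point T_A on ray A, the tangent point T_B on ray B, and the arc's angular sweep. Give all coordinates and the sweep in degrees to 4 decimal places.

center=(-31.6703,12.2795) T_A=(-18.6593,0.6569) T_B=(-21.8407,-2.1340) sweep=13.9331

bisector direction at 131.2593° = (-0.659467,0.751733)
center distance |VC| = r/sin(θ/2) = 17.446254/sin(83.0335°) = 17.576015
C = V + |VC|·bis = (-31.6703,12.2795)
T_A = V + ((C−V)·d_A)·d_A = V + 2.1318·d_A = (-18.6593,0.6569)
T_B = V + ((C−V)·d_B)·d_B = V + 2.1318·d_B = (-21.8407,-2.1340)
sweep = 180° − θ = 13.9331°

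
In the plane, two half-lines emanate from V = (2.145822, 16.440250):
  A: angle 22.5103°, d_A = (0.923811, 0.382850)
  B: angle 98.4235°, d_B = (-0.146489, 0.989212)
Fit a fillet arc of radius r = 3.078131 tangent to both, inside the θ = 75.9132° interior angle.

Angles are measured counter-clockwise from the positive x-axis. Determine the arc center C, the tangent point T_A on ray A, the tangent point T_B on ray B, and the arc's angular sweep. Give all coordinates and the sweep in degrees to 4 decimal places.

bisector direction at 60.4669° = (0.492926,0.870071)
center distance |VC| = r/sin(θ/2) = 3.078131/sin(37.9566°) = 5.004567
C = V + |VC|·bis = (4.6127,20.7946)
T_A = V + ((C−V)·d_A)·d_A = V + 3.9460·d_A = (5.7912,17.9510)
T_B = V + ((C−V)·d_B)·d_B = V + 3.9460·d_B = (1.5678,20.3437)
sweep = 180° − θ = 104.0868°

center=(4.6127,20.7946) T_A=(5.7912,17.9510) T_B=(1.5678,20.3437) sweep=104.0868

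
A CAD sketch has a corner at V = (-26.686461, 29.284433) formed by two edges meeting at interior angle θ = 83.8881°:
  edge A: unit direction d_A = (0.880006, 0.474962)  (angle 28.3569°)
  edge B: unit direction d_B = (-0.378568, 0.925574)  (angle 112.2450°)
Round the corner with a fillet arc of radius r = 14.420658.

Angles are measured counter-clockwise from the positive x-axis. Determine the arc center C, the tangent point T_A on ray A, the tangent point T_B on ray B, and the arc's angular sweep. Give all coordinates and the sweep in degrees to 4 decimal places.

center=(-19.4141,49.5965) T_A=(-12.5648,36.9063) T_B=(-32.7614,44.1373) sweep=96.1119

bisector direction at 70.3010° = (0.337080,0.941476)
center distance |VC| = r/sin(θ/2) = 14.420658/sin(41.9440°) = 21.574744
C = V + |VC|·bis = (-19.4141,49.5965)
T_A = V + ((C−V)·d_A)·d_A = V + 16.0472·d_A = (-12.5648,36.9063)
T_B = V + ((C−V)·d_B)·d_B = V + 16.0472·d_B = (-32.7614,44.1373)
sweep = 180° − θ = 96.1119°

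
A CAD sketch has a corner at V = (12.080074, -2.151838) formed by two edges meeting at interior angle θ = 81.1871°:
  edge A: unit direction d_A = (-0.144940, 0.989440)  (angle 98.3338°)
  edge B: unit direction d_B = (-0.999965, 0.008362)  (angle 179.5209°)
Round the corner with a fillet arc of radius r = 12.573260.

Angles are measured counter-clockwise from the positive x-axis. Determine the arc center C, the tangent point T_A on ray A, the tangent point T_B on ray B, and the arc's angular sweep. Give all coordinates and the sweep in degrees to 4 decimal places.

bisector direction at 138.9274° = (-0.753877,0.657015)
center distance |VC| = r/sin(θ/2) = 12.573260/sin(40.5936°) = 19.323002
C = V + |VC|·bis = (-2.4871,10.5437)
T_A = V + ((C−V)·d_A)·d_A = V + 14.6728·d_A = (9.9534,12.3660)
T_B = V + ((C−V)·d_B)·d_B = V + 14.6728·d_B = (-2.5922,-2.0291)
sweep = 180° − θ = 98.8129°

center=(-2.4871,10.5437) T_A=(9.9534,12.3660) T_B=(-2.5922,-2.0291) sweep=98.8129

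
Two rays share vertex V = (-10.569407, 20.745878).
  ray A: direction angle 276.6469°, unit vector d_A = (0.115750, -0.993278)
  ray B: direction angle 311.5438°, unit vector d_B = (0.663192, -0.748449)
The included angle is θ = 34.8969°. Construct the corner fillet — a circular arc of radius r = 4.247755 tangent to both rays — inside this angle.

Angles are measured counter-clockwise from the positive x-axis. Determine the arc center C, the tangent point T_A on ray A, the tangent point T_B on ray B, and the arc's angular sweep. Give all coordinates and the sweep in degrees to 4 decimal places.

center=(-4.7859,7.8139) T_A=(-9.0051,7.3222) T_B=(-1.6067,10.6309) sweep=145.1031

bisector direction at 294.0953° = (0.408256,-0.912867)
center distance |VC| = r/sin(θ/2) = 4.247755/sin(17.4485°) = 14.166380
C = V + |VC|·bis = (-4.7859,7.8139)
T_A = V + ((C−V)·d_A)·d_A = V + 13.5145·d_A = (-9.0051,7.3222)
T_B = V + ((C−V)·d_B)·d_B = V + 13.5145·d_B = (-1.6067,10.6309)
sweep = 180° − θ = 145.1031°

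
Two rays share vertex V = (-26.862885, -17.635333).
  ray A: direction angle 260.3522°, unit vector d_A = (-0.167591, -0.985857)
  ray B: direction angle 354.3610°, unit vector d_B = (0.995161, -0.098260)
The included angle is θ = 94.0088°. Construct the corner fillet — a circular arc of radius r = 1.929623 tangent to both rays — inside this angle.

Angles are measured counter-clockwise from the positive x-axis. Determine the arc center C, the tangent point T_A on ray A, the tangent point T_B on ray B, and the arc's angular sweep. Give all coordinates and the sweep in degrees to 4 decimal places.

center=(-25.2621,-19.7324) T_A=(-27.1644,-19.4090) T_B=(-25.0725,-17.8121) sweep=85.9912

bisector direction at 307.3566° = (0.606774,-0.794874)
center distance |VC| = r/sin(θ/2) = 1.929623/sin(47.0044°) = 2.638238
C = V + |VC|·bis = (-25.2621,-19.7324)
T_A = V + ((C−V)·d_A)·d_A = V + 1.7991·d_A = (-27.1644,-19.4090)
T_B = V + ((C−V)·d_B)·d_B = V + 1.7991·d_B = (-25.0725,-17.8121)
sweep = 180° − θ = 85.9912°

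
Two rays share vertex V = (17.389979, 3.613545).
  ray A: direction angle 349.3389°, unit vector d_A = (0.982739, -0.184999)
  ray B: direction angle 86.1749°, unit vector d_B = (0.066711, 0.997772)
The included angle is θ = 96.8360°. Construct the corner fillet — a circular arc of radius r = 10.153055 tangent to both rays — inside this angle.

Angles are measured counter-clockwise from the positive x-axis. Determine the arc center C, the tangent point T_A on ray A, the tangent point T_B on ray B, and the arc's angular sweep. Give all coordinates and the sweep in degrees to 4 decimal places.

center=(28.1214,11.9248) T_A=(26.2431,1.9470) T_B=(17.9910,12.6021) sweep=83.1640

bisector direction at 37.7569° = (0.790616,0.612312)
center distance |VC| = r/sin(θ/2) = 10.153055/sin(48.4180°) = 13.573483
C = V + |VC|·bis = (28.1214,11.9248)
T_A = V + ((C−V)·d_A)·d_A = V + 9.0086·d_A = (26.2431,1.9470)
T_B = V + ((C−V)·d_B)·d_B = V + 9.0086·d_B = (17.9910,12.6021)
sweep = 180° − θ = 83.1640°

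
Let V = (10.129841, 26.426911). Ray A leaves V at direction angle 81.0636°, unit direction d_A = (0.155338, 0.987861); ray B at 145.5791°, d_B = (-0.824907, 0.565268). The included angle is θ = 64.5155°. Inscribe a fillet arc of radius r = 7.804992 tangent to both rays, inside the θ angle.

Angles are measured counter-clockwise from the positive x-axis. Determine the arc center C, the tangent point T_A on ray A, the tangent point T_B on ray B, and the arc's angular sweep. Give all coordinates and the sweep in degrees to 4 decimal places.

center=(4.3406,39.8557) T_A=(12.0508,38.6433) T_B=(-0.0713,33.4173) sweep=115.4845

bisector direction at 113.3213° = (-0.395888,0.918299)
center distance |VC| = r/sin(θ/2) = 7.804992/sin(32.2578°) = 14.623514
C = V + |VC|·bis = (4.3406,39.8557)
T_A = V + ((C−V)·d_A)·d_A = V + 12.3665·d_A = (12.0508,38.6433)
T_B = V + ((C−V)·d_B)·d_B = V + 12.3665·d_B = (-0.0713,33.4173)
sweep = 180° − θ = 115.4845°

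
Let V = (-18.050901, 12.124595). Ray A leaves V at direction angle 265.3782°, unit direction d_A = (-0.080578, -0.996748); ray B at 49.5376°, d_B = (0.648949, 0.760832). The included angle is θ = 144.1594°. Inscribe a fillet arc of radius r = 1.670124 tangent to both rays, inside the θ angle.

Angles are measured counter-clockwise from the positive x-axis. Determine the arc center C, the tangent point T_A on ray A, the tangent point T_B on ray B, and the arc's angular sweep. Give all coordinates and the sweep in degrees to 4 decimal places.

center=(-16.4297,11.4517) T_A=(-18.0944,11.5863) T_B=(-17.7004,12.5355) sweep=35.8406

bisector direction at 337.4579° = (0.923598,-0.383362)
center distance |VC| = r/sin(θ/2) = 1.670124/sin(72.0797°) = 1.755281
C = V + |VC|·bis = (-16.4297,11.4517)
T_A = V + ((C−V)·d_A)·d_A = V + 0.5401·d_A = (-18.0944,11.5863)
T_B = V + ((C−V)·d_B)·d_B = V + 0.5401·d_B = (-17.7004,12.5355)
sweep = 180° − θ = 35.8406°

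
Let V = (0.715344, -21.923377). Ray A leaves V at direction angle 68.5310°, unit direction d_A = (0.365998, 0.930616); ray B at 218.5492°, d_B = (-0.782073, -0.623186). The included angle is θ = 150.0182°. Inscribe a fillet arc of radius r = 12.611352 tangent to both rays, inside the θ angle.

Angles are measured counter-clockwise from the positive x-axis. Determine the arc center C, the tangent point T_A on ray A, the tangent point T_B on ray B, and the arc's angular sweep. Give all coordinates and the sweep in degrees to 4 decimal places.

center=(-9.7850,-14.1649) T_A=(1.9513,-18.7806) T_B=(-1.9258,-24.0279) sweep=29.9818

bisector direction at 143.5401° = (-0.804273,0.594260)
center distance |VC| = r/sin(θ/2) = 12.611352/sin(75.0091°) = 13.055677
C = V + |VC|·bis = (-9.7850,-14.1649)
T_A = V + ((C−V)·d_A)·d_A = V + 3.3771·d_A = (1.9513,-18.7806)
T_B = V + ((C−V)·d_B)·d_B = V + 3.3771·d_B = (-1.9258,-24.0279)
sweep = 180° − θ = 29.9818°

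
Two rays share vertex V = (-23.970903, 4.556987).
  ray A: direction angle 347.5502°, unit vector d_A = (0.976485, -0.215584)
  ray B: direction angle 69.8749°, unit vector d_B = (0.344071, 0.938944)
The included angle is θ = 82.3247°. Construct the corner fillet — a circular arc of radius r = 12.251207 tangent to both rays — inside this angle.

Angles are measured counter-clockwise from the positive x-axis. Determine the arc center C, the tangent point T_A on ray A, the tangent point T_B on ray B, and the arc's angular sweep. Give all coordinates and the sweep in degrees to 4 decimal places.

center=(-7.6462,13.4991) T_A=(-10.2874,1.5360) T_B=(-19.1494,17.7144) sweep=97.6753

bisector direction at 28.7126° = (0.877041,0.480416)
center distance |VC| = r/sin(θ/2) = 12.251207/sin(41.1624°) = 18.613343
C = V + |VC|·bis = (-7.6462,13.4991)
T_A = V + ((C−V)·d_A)·d_A = V + 14.0130·d_A = (-10.2874,1.5360)
T_B = V + ((C−V)·d_B)·d_B = V + 14.0130·d_B = (-19.1494,17.7144)
sweep = 180° − θ = 97.6753°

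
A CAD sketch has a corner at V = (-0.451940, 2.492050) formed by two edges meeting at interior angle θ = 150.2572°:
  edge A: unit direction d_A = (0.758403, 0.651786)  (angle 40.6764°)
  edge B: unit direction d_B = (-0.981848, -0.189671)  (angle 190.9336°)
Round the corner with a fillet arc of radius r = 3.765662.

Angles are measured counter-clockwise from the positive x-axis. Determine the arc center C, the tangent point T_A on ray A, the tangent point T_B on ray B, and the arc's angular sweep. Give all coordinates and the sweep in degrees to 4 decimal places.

center=(-2.1480,5.9997) T_A=(0.3064,3.1438) T_B=(-1.4337,2.3024) sweep=29.7428

bisector direction at 115.8050° = (-0.435310,0.900281)
center distance |VC| = r/sin(θ/2) = 3.765662/sin(75.1286°) = 3.896167
C = V + |VC|·bis = (-2.1480,5.9997)
T_A = V + ((C−V)·d_A)·d_A = V + 1.0000·d_A = (0.3064,3.1438)
T_B = V + ((C−V)·d_B)·d_B = V + 1.0000·d_B = (-1.4337,2.3024)
sweep = 180° − θ = 29.7428°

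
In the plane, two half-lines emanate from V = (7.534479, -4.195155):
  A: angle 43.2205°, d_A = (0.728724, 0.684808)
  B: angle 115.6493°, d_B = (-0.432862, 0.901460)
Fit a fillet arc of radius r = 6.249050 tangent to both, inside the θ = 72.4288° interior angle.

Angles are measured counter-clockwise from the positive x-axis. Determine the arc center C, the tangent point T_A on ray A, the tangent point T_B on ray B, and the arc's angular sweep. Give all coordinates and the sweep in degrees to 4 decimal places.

center=(9.4738,6.2027) T_A=(13.7532,1.6488) T_B=(3.8405,3.4977) sweep=107.5712

bisector direction at 79.4349° = (0.183353,0.983047)
center distance |VC| = r/sin(θ/2) = 6.249050/sin(36.2144°) = 10.577117
C = V + |VC|·bis = (9.4738,6.2027)
T_A = V + ((C−V)·d_A)·d_A = V + 8.5337·d_A = (13.7532,1.6488)
T_B = V + ((C−V)·d_B)·d_B = V + 8.5337·d_B = (3.8405,3.4977)
sweep = 180° − θ = 107.5712°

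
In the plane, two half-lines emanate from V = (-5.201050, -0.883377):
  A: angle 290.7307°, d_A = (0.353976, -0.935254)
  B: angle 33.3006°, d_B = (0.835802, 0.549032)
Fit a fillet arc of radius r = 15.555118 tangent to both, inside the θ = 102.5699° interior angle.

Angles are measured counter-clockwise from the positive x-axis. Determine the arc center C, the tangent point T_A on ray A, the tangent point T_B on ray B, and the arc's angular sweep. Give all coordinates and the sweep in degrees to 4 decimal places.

bisector direction at 342.0156° = (0.951141,-0.308757)
center distance |VC| = r/sin(θ/2) = 15.555118/sin(51.2850°) = 19.935657
C = V + |VC|·bis = (13.7606,-7.0387)
T_A = V + ((C−V)·d_A)·d_A = V + 12.4687·d_A = (-0.7874,-12.5448)
T_B = V + ((C−V)·d_B)·d_B = V + 12.4687·d_B = (5.2203,5.9623)
sweep = 180° − θ = 77.4301°

center=(13.7606,-7.0387) T_A=(-0.7874,-12.5448) T_B=(5.2203,5.9623) sweep=77.4301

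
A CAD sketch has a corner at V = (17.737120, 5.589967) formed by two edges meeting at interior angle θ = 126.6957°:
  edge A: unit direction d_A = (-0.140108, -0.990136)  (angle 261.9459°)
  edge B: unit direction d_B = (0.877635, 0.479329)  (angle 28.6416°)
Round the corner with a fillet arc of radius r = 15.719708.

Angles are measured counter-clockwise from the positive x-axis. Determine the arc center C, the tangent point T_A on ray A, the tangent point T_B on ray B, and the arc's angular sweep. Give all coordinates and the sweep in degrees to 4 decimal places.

bisector direction at 325.2937° = (0.822082,-0.569369)
center distance |VC| = r/sin(θ/2) = 15.719708/sin(63.3479°) = 17.588557
C = V + |VC|·bis = (32.1964,-4.4244)
T_A = V + ((C−V)·d_A)·d_A = V + 7.8897·d_A = (16.6317,-2.2220)
T_B = V + ((C−V)·d_B)·d_B = V + 7.8897·d_B = (24.6614,9.3718)
sweep = 180° − θ = 53.3043°

center=(32.1964,-4.4244) T_A=(16.6317,-2.2220) T_B=(24.6614,9.3718) sweep=53.3043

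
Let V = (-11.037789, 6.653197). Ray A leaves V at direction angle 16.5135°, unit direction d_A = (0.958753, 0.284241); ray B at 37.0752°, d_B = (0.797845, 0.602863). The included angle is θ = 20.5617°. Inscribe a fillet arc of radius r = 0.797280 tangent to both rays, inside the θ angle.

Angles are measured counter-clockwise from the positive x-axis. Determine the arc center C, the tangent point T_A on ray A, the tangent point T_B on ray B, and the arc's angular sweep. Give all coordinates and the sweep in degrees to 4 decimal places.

center=(-7.0502,8.6670) T_A=(-6.8236,7.9026) T_B=(-7.5309,9.3031) sweep=159.4383

bisector direction at 26.7944° = (0.892630,0.450790)
center distance |VC| = r/sin(θ/2) = 0.797280/sin(10.2808°) = 4.467221
C = V + |VC|·bis = (-7.0502,8.6670)
T_A = V + ((C−V)·d_A)·d_A = V + 4.3955·d_A = (-6.8236,7.9026)
T_B = V + ((C−V)·d_B)·d_B = V + 4.3955·d_B = (-7.5309,9.3031)
sweep = 180° − θ = 159.4383°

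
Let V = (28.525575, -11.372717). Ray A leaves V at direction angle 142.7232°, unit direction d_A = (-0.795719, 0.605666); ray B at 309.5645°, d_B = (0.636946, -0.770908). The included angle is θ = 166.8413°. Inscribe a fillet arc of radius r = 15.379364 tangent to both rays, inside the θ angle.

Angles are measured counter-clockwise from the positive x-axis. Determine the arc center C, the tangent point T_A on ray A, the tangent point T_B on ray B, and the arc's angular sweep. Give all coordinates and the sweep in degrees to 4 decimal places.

bisector direction at 226.1438° = (-0.692850,-0.721082)
center distance |VC| = r/sin(θ/2) = 15.379364/sin(83.4206°) = 15.481322
C = V + |VC|·bis = (17.7993,-22.5360)
T_A = V + ((C−V)·d_A)·d_A = V + 1.7738·d_A = (27.1141,-10.2984)
T_B = V + ((C−V)·d_B)·d_B = V + 1.7738·d_B = (29.6554,-12.7402)
sweep = 180° − θ = 13.1587°

center=(17.7993,-22.5360) T_A=(27.1141,-10.2984) T_B=(29.6554,-12.7402) sweep=13.1587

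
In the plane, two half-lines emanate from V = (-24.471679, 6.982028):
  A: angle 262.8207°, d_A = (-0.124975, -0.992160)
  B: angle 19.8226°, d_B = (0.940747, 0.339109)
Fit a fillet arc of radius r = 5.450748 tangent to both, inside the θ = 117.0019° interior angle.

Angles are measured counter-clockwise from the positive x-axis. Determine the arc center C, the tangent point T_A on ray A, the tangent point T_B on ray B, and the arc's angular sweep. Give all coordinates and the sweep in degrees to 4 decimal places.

center=(-19.4811,2.9869) T_A=(-24.8891,3.6681) T_B=(-21.3295,8.1147) sweep=62.9981

bisector direction at 321.3217° = (0.780667,-0.624948)
center distance |VC| = r/sin(θ/2) = 5.450748/sin(58.5010°) = 6.392723
C = V + |VC|·bis = (-19.4811,2.9869)
T_A = V + ((C−V)·d_A)·d_A = V + 3.3401·d_A = (-24.8891,3.6681)
T_B = V + ((C−V)·d_B)·d_B = V + 3.3401·d_B = (-21.3295,8.1147)
sweep = 180° − θ = 62.9981°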